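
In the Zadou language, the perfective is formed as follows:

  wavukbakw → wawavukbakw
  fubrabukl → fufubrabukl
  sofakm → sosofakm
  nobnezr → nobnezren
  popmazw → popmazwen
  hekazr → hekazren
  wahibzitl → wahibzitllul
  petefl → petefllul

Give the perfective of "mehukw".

wavukbakw and popmazw both end in -w yet inflect differently (wawavukbakw, popmazwen), so the final letter is not what conditions the rule; the second-to-last letter is.
"mehukw" has second-to-last letter 'k'. The stems whose second-to-last letter is 'k' (wavukbakw → wawavukbakw, fubrabukl → fufubrabukl, sofakm → sosofakm) repeat the first consonant+vowel as a prefix.
The other patterns: stems whose second-to-last letter is 'z' add -en; stems whose second-to-last letter is 'f' or 't' double the final consonant and add -ul.
So mehukw → memehukw.

memehukw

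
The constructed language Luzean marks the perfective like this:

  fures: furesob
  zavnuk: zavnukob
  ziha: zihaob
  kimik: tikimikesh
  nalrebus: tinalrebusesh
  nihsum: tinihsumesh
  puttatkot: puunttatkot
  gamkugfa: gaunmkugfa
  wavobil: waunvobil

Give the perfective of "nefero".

tineferoesh

"nefero" begins with n-. The stems beginning with n- (nalrebus → tinalrebusesh, nihsum → tinihsumesh) add ti- … -esh around the stem.
The other patterns: stems beginning with f- or z- add -ob; stems beginning with g-, p- or w- insert -un- after the first vowel.
So nefero → tineferoesh.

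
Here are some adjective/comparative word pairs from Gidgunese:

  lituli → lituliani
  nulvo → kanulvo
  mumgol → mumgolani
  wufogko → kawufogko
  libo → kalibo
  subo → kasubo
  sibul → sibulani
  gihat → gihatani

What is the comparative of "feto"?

kafeto

"feto" ends in -o. The stems ending in -o (nulvo → kanulvo, subo → kasubo, wufogko → kawufogko) add the prefix ka-.
The other pattern: stems ending in -i, -l or -t add -ani.
So feto → kafeto.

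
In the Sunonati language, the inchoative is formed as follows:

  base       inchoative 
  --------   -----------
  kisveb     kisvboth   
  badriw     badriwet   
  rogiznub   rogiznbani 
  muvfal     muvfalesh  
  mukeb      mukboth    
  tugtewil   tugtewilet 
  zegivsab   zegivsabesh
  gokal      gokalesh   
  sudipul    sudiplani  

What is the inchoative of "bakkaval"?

bakkavalesh

rogiznub and mukeb both end in -b yet inflect differently (rogiznbani, mukboth), so the final letter is not what conditions the rule; the last vowel is.
"bakkaval" has last vowel 'a'. The stems whose last vowel is 'a' (muvfal → muvfalesh, zegivsab → zegivsabesh, gokal → gokalesh) add -esh.
The other patterns: stems whose last vowel is 'u' delete the last vowel and add -ani; stems whose last vowel is 'e' delete the last vowel and add -oth; stems whose last vowel is 'i' add -et.
So bakkaval → bakkavalesh.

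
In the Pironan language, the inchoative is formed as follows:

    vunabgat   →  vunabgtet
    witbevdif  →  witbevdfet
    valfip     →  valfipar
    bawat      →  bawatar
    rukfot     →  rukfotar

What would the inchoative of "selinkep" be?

selinkpet

vunabgat and bawat both end in -t yet inflect differently (vunabgtet, bawatar), so the final letter is not what conditions the rule; the number of vowels is.
"selinkep" has 3 vowels. The stems with 3 vowels (vunabgat → vunabgtet, witbevdif → witbevdfet) delete the last vowel and add -et.
So selinkep → selinkpet.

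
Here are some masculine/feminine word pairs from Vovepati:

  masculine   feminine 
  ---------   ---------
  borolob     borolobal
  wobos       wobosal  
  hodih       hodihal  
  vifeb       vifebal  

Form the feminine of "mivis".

Every pair shown (borolob → borolobal, wobos → wobosal, hodih → hodihal, …) follows the same rule: add -al.
So mivis → mivisal.

mivisal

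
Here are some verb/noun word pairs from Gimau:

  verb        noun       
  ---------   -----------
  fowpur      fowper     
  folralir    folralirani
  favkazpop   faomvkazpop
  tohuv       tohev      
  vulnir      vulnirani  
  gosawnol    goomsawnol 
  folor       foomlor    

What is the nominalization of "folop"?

fowpur and folralir both end in -r yet inflect differently (fowper, folralirani), so the final letter is not what conditions the rule; the last vowel is.
"folop" has last vowel 'o'. The stems whose last vowel is 'o' (folor → foomlor, favkazpop → faomvkazpop, gosawnol → goomsawnol) insert -om- after the first vowel.
The other patterns: stems whose last vowel is 'u' change the last vowel to 'e'; stems whose last vowel is 'i' add -ani.
So folop → foomlop.

foomlop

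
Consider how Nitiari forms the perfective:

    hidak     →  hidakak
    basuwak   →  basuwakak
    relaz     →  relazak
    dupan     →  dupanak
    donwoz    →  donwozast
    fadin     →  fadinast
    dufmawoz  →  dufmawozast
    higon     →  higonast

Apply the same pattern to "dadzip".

"dadzip" has last vowel 'i'. The one such stem in the data (fadin → fadinast) adds -ast, so the same rule applies.
The other pattern: stems whose last vowel is 'a' add -ak.
So dadzip → dadzipast.

dadzipast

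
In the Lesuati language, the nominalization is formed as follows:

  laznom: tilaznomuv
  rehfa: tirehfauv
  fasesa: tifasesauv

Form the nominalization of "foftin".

tifoftinuv

Every pair shown (laznom → tilaznomuv, rehfa → tirehfauv, fasesa → tifasesauv) follows the same rule: add ti- … -uv around the stem.
So foftin → tifoftinuv.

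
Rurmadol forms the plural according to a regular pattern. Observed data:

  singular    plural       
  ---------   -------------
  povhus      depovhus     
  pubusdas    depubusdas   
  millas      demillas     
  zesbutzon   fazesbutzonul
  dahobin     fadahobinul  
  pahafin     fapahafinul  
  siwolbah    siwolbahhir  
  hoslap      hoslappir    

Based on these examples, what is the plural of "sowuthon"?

fasowuthonul

pubusdas and siwolbah both have last vowel 'a' yet inflect differently (depubusdas, siwolbahhir), so the last vowel is not what conditions the rule; the final letter is.
"sowuthon" ends in -n. The stems ending in -n (zesbutzon → fazesbutzonul, dahobin → fadahobinul, pahafin → fapahafinul) add fa- … -ul around the stem.
The other patterns: stems ending in -s add the prefix de-; stems ending in -h or -p double the final consonant and add -ir.
So sowuthon → fasowuthonul.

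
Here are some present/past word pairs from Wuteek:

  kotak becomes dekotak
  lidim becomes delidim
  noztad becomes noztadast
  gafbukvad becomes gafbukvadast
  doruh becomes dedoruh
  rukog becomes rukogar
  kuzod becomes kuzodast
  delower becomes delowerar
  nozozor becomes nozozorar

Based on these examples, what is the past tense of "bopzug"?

bopzugar

kuzod and nozozor both have last vowel 'o' yet inflect differently (kuzodast, nozozorar), so the last vowel is not what conditions the rule; the final letter is.
"bopzug" ends in -g. The one such stem in the data (rukog → rukogar) adds -ar, so the same rule applies.
So bopzug → bopzugar.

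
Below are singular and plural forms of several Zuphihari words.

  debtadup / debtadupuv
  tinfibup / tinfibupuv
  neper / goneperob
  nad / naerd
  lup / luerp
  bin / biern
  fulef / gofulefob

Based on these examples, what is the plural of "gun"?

guern

lup and debtadup both end in -p yet inflect differently (luerp, debtadupuv), so the final letter is not what conditions the rule; the number of vowels is.
"gun" has 1 vowel. The stems with 1 vowel (bin → biern, nad → naerd, lup → luerp) insert -er- after the first vowel.
The other patterns: stems with 2 vowels add go- … -ob around the stem; stems with 3 vowels add -uv.
So gun → guern.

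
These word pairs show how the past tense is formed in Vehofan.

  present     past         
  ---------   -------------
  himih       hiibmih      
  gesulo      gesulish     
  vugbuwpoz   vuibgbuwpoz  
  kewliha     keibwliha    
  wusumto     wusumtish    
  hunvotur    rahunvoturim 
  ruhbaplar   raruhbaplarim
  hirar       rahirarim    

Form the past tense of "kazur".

rakazurim

hirar and kewliha both have last vowel 'a' yet inflect differently (rahirarim, keibwliha), so the last vowel is not what conditions the rule; the final letter is.
"kazur" ends in -r. The stems ending in -r (hunvotur → rahunvoturim, hirar → rahirarim, ruhbaplar → raruhbaplarim) add ra- … -im around the stem.
So kazur → rakazurim.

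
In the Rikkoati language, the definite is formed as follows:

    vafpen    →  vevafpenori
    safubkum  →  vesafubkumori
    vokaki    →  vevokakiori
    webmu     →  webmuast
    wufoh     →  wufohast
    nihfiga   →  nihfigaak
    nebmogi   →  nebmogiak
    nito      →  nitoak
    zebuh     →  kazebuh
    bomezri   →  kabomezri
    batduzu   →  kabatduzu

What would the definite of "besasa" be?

kabesasa

"besasa" begins with b-. The stems beginning with b- (bomezri → kabomezri, batduzu → kabatduzu) add the prefix ka-.
So besasa → kabesasa.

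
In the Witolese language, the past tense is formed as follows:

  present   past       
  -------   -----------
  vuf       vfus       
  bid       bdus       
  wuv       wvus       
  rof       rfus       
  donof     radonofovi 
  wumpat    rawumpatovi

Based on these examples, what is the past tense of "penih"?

vuf and donof both end in -f yet inflect differently (vfus, radonofovi), so the final letter is not what conditions the rule; the number of vowels is.
"penih" has 2 vowels. The stems with 2 vowels (donof → radonofovi, wumpat → rawumpatovi) add ra- … -ovi around the stem.
So penih → rapenihovi.

rapenihovi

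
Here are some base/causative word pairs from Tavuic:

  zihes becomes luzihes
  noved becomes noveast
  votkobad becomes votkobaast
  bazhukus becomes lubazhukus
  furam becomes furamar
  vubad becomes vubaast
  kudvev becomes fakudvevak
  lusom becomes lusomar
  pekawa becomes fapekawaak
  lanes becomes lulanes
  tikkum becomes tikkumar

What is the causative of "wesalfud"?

wesalfuast

tikkum and bazhukus both have last vowel 'u' yet inflect differently (tikkumar, lubazhukus), so the last vowel is not what conditions the rule; the final letter is.
"wesalfud" ends in -d. The stems ending in -d (vubad → vubaast, noved → noveast, votkobad → votkobaast) drop the final letter and add -ast.
So wesalfud → wesalfuast.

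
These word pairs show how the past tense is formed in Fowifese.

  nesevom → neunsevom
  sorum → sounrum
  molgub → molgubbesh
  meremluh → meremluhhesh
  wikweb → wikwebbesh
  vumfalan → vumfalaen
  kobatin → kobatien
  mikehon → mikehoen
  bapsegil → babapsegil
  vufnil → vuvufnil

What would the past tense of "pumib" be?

sorum and molgub both have last vowel 'u' yet inflect differently (sounrum, molgubbesh), so the last vowel is not what conditions the rule; the final letter is.
"pumib" ends in -b. The stems ending in -b (molgub → molgubbesh, wikweb → wikwebbesh) double the final consonant and add -esh.
So pumib → pumibbesh.

pumibbesh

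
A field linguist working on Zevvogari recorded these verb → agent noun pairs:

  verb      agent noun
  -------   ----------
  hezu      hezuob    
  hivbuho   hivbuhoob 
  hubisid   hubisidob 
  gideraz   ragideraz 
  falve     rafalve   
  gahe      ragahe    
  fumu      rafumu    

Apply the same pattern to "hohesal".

hezu and fumu both end in -u yet inflect differently (hezuob, rafumu), so the final letter is not what conditions the rule; the first letter is.
"hohesal" begins with h-. The stems beginning with h- (hezu → hezuob, hivbuho → hivbuhoob, hubisid → hubisidob) add -ob.
The other pattern: stems beginning with f- or g- add the prefix ra-.
So hohesal → hohesalob.

hohesalob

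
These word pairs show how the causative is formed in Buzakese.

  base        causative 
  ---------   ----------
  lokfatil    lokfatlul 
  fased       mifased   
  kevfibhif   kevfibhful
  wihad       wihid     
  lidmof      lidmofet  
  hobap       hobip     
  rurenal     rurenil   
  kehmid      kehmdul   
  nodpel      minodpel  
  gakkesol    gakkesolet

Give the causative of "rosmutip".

rosmutpul

gakkesol and lokfatil both end in -l yet inflect differently (gakkesolet, lokfatlul), so the final letter is not what conditions the rule; the last vowel is.
"rosmutip" has last vowel 'i'. The stems whose last vowel is 'i' (lokfatil → lokfatlul, kevfibhif → kevfibhful, kehmid → kehmdul) delete the last vowel and add -ul.
The other patterns: stems whose last vowel is 'o' add -et; stems whose last vowel is 'e' add the prefix mi-; stems whose last vowel is 'a' change the last vowel to 'i'.
So rosmutip → rosmutpul.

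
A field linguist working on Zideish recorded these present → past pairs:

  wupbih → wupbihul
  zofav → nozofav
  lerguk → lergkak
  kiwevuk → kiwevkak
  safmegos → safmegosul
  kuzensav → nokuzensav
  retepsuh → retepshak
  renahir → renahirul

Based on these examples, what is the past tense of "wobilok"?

wobilokul

retepsuh and wupbih both end in -h yet inflect differently (retepshak, wupbihul), so the final letter is not what conditions the rule; the last vowel is.
"wobilok" has last vowel 'o'. The one such stem in the data (safmegos → safmegosul) adds -ul, so the same rule applies.
The other patterns: stems whose last vowel is 'u' delete the last vowel and add -ak; stems whose last vowel is 'a' add the prefix no-.
So wobilok → wobilokul.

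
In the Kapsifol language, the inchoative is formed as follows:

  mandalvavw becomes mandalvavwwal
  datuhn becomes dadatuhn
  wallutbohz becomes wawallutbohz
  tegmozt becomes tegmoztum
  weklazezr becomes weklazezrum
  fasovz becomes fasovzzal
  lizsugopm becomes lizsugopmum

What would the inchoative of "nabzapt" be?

nabzaptum

"nabzapt" has second-to-last letter 'p'. The one such stem in the data (lizsugopm → lizsugopmum) adds -um, so the same rule applies.
So nabzapt → nabzaptum.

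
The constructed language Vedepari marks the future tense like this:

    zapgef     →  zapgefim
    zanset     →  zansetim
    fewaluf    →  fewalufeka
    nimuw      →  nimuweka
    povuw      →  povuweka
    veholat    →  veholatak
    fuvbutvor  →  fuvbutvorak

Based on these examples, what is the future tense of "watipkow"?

zapgef and fewaluf both end in -f yet inflect differently (zapgefim, fewalufeka), so the final letter is not what conditions the rule; the last vowel is.
"watipkow" has last vowel 'o'. The one such stem in the data (fuvbutvor → fuvbutvorak) adds -ak, so the same rule applies.
The other patterns: stems whose last vowel is 'e' add -im; stems whose last vowel is 'u' add -eka.
So watipkow → watipkowak.

watipkowak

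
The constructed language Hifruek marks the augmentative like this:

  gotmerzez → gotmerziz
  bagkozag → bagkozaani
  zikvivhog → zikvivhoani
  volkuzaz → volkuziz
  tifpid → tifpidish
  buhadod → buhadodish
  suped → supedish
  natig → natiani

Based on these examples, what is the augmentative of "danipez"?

danipiz

bagkozag and volkuzaz both have last vowel 'a' yet inflect differently (bagkozaani, volkuziz), so the last vowel is not what conditions the rule; the final letter is.
"danipez" ends in -z. The stems ending in -z (volkuzaz → volkuziz, gotmerzez → gotmerziz) change the last vowel to 'i'.
The other patterns: stems ending in -g drop the final letter and add -ani; stems ending in -d add -ish.
So danipez → danipiz.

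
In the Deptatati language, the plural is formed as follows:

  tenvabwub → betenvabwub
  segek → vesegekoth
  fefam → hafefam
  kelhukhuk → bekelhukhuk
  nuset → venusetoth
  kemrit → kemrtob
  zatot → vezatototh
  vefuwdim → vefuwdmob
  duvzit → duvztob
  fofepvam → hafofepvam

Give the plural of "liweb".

"liweb" has last vowel 'e'. The stems whose last vowel is 'e' (nuset → venusetoth, segek → vesegekoth) add ve- … -oth around the stem.
The other patterns: stems whose last vowel is 'u' add the prefix be-; stems whose last vowel is 'i' delete the last vowel and add -ob; stems whose last vowel is 'a' add the prefix ha-.
So liweb → veliweboth.

veliweboth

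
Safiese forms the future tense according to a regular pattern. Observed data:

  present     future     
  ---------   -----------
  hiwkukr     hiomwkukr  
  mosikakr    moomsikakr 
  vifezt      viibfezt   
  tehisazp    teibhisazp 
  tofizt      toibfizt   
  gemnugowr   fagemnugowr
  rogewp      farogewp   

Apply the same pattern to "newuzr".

neibwuzr

"newuzr" has second-to-last letter 'z'. The stems whose second-to-last letter is 'z' (vifezt → viibfezt, tehisazp → teibhisazp, tofizt → toibfizt) insert -ib- after the first vowel.
The other patterns: stems whose second-to-last letter is 'k' insert -om- after the first vowel; stems whose second-to-last letter is 'w' add the prefix fa-.
So newuzr → neibwuzr.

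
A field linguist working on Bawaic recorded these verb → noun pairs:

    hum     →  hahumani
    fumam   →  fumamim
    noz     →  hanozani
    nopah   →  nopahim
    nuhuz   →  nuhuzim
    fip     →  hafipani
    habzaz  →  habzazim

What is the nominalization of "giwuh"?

fumam and hum both end in -m yet inflect differently (fumamim, hahumani), so the final letter is not what conditions the rule; the number of vowels is.
"giwuh" has 2 vowels. The stems with 2 vowels (fumam → fumamim, nuhuz → nuhuzim, habzaz → habzazim) add -im.
The other pattern: stems with 1 vowel add ha- … -ani around the stem.
So giwuh → giwuhim.

giwuhim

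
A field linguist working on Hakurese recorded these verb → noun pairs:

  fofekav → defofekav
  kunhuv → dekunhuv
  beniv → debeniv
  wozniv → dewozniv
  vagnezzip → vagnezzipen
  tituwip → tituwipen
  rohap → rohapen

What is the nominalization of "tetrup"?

tetrupen

beniv and vagnezzip both have last vowel 'i' yet inflect differently (debeniv, vagnezzipen), so the last vowel is not what conditions the rule; the final letter is.
"tetrup" ends in -p. The stems ending in -p (vagnezzip → vagnezzipen, tituwip → tituwipen, rohap → rohapen) add -en.
So tetrup → tetrupen.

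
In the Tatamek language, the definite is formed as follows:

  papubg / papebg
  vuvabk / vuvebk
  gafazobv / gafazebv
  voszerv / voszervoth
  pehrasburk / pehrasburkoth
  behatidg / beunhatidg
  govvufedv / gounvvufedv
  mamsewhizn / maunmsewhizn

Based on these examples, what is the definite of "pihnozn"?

piunhnozn

gafazobv and voszerv both end in -v yet inflect differently (gafazebv, voszervoth), so the final letter is not what conditions the rule; the second-to-last letter is.
"pihnozn" has second-to-last letter 'z'. The one such stem in the data (mamsewhizn → maunmsewhizn) inserts -un- after the first vowel (as do behatidg, govvufedv), so the same rule applies.
So pihnozn → piunhnozn.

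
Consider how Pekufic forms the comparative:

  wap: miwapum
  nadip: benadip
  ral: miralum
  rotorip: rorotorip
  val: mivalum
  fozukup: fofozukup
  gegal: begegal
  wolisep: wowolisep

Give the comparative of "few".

"few" has 1 vowel. The stems with 1 vowel (ral → miralum, val → mivalum, wap → miwapum) add mi- … -um around the stem.
The other patterns: stems with 2 vowels add the prefix be-; stems with 3 vowels repeat the first consonant+vowel as a prefix.
So few → mifewum.

mifewum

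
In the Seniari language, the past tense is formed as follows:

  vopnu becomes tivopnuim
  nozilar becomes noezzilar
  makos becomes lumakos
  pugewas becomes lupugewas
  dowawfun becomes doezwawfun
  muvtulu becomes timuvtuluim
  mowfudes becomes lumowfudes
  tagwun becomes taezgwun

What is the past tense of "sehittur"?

seezhittur

pugewas and nozilar both have last vowel 'a' yet inflect differently (lupugewas, noezzilar), so the last vowel is not what conditions the rule; the final letter is.
"sehittur" ends in -r. The one such stem in the data (nozilar → noezzilar) inserts -ez- after the first vowel (as do tagwun, dowawfun), so the same rule applies.
The other patterns: stems ending in -u add ti- … -im around the stem; stems ending in -s add the prefix lu-.
So sehittur → seezhittur.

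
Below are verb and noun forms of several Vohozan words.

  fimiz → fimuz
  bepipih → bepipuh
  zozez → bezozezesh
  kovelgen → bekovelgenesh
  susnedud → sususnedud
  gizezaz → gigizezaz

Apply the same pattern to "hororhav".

hohororhav

fimiz and zozez both end in -z yet inflect differently (fimuz, bezozezesh), so the final letter is not what conditions the rule; the last vowel is.
"hororhav" has last vowel 'a'. The one such stem in the data (gizezaz → gigizezaz) repeats the first consonant+vowel as a prefix (as does susnedud), so the same rule applies.
The other patterns: stems whose last vowel is 'i' change the last vowel to 'u'; stems whose last vowel is 'e' add be- … -esh around the stem.
So hororhav → hohororhav.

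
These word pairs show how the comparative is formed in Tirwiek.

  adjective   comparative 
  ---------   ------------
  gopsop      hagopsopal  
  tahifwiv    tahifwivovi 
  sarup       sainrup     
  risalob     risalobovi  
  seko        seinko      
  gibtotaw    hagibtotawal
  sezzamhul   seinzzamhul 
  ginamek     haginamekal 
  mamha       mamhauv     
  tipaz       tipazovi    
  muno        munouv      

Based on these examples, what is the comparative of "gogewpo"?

"gogewpo" begins with g-. The stems beginning with g- (gopsop → hagopsopal, gibtotaw → hagibtotawal, ginamek → haginamekal) add ha- … -al around the stem.
The other patterns: stems beginning with m- add -uv; stems beginning with s- insert -in- after the first vowel; stems beginning with r- or t- add -ovi.
So gogewpo → hagogewpoal.

hagogewpoal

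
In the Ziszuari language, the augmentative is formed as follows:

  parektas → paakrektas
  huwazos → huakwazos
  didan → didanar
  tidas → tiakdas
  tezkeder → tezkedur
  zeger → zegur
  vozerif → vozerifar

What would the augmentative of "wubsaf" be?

wubsafar

"wubsaf" ends in -f. The one such stem in the data (vozerif → vozerifar) adds -ar, so the same rule applies.
The other patterns: stems ending in -r change the last vowel to 'u'; stems ending in -s insert -ak- after the first vowel.
So wubsaf → wubsafar.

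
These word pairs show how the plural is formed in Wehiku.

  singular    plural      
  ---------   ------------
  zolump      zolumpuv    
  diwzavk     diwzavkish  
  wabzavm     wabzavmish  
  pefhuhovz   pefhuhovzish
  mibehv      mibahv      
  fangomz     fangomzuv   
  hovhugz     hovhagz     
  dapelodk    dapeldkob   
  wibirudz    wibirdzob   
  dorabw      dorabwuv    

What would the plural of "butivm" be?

butivmish

"butivm" has second-to-last letter 'v'. The stems whose second-to-last letter is 'v' (wabzavm → wabzavmish, pefhuhovz → pefhuhovzish, diwzavk → diwzavkish) add -ish.
So butivm → butivmish.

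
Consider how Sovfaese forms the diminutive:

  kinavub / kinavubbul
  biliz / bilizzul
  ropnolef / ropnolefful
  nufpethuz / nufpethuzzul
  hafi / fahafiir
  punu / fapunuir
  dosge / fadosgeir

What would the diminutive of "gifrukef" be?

biliz and hafi both have last vowel 'i' yet inflect differently (bilizzul, fahafiir), so the last vowel is not what conditions the rule; whether the stem ends in a vowel or a consonant is.
"gifrukef" ends in a consonant. The stems ending in a consonant (kinavub → kinavubbul, biliz → bilizzul, ropnolef → ropnolefful) double the final consonant and add -ul.
So gifrukef → gifrukefful.

gifrukefful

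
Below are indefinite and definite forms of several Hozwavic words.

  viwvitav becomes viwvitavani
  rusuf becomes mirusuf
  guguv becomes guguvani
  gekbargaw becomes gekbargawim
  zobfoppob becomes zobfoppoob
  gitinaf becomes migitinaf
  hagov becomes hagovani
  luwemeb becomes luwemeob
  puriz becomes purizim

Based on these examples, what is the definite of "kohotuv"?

gitinaf and viwvitav both have last vowel 'a' yet inflect differently (migitinaf, viwvitavani), so the last vowel is not what conditions the rule; the final letter is.
"kohotuv" ends in -v. The stems ending in -v (viwvitav → viwvitavani, guguv → guguvani, hagov → hagovani) add -ani.
The other patterns: stems ending in -f add the prefix mi-; stems ending in -b drop the final letter and add -ob; stems ending in -w or -z add -im.
So kohotuv → kohotuvani.

kohotuvani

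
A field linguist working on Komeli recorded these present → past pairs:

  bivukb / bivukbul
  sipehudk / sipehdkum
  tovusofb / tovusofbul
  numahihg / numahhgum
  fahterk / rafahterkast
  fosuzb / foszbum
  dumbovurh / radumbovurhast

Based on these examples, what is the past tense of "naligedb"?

tovusofb and fosuzb both end in -b yet inflect differently (tovusofbul, foszbum), so the final letter is not what conditions the rule; the second-to-last letter is.
"naligedb" has second-to-last letter 'd'. The one such stem in the data (sipehudk → sipehdkum) deletes the last vowel and adds -um (as do numahihg, fosuzb), so the same rule applies.
So naligedb → naligdbum.

naligdbum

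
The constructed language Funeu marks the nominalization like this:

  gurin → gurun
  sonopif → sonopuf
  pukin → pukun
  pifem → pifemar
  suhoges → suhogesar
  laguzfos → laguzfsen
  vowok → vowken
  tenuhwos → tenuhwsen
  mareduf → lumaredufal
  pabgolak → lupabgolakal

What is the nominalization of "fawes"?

fawesar

suhoges and laguzfos both end in -s yet inflect differently (suhogesar, laguzfsen), so the final letter is not what conditions the rule; the last vowel is.
"fawes" has last vowel 'e'. The stems whose last vowel is 'e' (pifem → pifemar, suhoges → suhogesar) add -ar.
The other patterns: stems whose last vowel is 'i' change the last vowel to 'u'; stems whose last vowel is 'o' delete the last vowel and add -en; stems whose last vowel is 'a' or 'u' add lu- … -al around the stem.
So fawes → fawesar.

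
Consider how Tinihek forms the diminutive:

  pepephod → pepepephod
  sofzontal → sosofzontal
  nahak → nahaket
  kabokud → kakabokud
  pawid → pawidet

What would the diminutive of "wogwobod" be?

"wogwobod" has 3 vowels. The stems with 3 vowels (kabokud → kakabokud, sofzontal → sosofzontal, pepephod → pepepephod) repeat the first consonant+vowel as a prefix.
The other pattern: stems with 2 vowels add -et.
So wogwobod → wowogwobod.

wowogwobod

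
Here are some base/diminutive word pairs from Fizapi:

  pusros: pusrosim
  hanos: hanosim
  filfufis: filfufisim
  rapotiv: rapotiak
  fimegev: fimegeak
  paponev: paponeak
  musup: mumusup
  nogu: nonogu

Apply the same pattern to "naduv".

naduak

filfufis and rapotiv both have last vowel 'i' yet inflect differently (filfufisim, rapotiak), so the last vowel is not what conditions the rule; the final letter is.
"naduv" ends in -v. The stems ending in -v (rapotiv → rapotiak, fimegev → fimegeak, paponev → paponeak) drop the final letter and add -ak.
So naduv → naduak.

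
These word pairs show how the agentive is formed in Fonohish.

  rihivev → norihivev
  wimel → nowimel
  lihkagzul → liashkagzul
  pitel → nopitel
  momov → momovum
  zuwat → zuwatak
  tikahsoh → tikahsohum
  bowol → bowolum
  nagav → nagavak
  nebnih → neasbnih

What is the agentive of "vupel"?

nagav and rihivev both end in -v yet inflect differently (nagavak, norihivev), so the final letter is not what conditions the rule; the last vowel is.
"vupel" has last vowel 'e'. The stems whose last vowel is 'e' (rihivev → norihivev, wimel → nowimel, pitel → nopitel) add the prefix no-.
So vupel → novupel.

novupel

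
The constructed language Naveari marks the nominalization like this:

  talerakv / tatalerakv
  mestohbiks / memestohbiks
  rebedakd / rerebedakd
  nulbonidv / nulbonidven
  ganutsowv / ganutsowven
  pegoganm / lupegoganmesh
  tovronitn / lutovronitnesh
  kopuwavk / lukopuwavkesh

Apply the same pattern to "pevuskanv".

lupevuskanvesh

talerakv and nulbonidv both end in -v yet inflect differently (tatalerakv, nulbonidven), so the final letter is not what conditions the rule; the second-to-last letter is.
"pevuskanv" has second-to-last letter 'n'. The one such stem in the data (pegoganm → lupegoganmesh) adds lu- … -esh around the stem, so the same rule applies.
The other patterns: stems whose second-to-last letter is 'k' repeat the first consonant+vowel as a prefix; stems whose second-to-last letter is 'd' or 'w' add -en.
So pevuskanv → lupevuskanvesh.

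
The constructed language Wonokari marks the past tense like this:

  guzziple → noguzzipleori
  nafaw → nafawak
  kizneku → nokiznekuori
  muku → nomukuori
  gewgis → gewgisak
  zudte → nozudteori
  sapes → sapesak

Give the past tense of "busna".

nobusnaori

sapes and guzziple both have last vowel 'e' yet inflect differently (sapesak, noguzzipleori), so the last vowel is not what conditions the rule; whether the stem ends in a vowel or a consonant is.
"busna" ends in a vowel. The stems ending in a vowel (kizneku → nokiznekuori, guzziple → noguzzipleori, zudte → nozudteori) add no- … -ori around the stem.
So busna → nobusnaori.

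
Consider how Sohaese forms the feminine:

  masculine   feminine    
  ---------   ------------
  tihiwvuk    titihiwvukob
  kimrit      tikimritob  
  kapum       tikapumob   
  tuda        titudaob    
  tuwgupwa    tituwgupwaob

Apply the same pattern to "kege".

tikegeob

Every pair shown (tihiwvuk → titihiwvukob, kimrit → tikimritob, kapum → tikapumob, …) follows the same rule: add ti- … -ob around the stem.
So kege → tikegeob.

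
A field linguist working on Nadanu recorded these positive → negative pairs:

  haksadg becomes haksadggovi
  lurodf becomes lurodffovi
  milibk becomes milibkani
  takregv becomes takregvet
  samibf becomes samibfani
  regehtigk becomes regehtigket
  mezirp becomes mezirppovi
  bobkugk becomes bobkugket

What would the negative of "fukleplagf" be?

milibk and regehtigk both end in -k yet inflect differently (milibkani, regehtigket), so the final letter is not what conditions the rule; the second-to-last letter is.
"fukleplagf" has second-to-last letter 'g'. The stems whose second-to-last letter is 'g' (regehtigk → regehtigket, bobkugk → bobkugket, takregv → takregvet) add -et.
The other patterns: stems whose second-to-last letter is 'b' add -ani; stems whose second-to-last letter is 'd' or 'r' double the final consonant and add -ovi.
So fukleplagf → fukleplagfet.

fukleplagfet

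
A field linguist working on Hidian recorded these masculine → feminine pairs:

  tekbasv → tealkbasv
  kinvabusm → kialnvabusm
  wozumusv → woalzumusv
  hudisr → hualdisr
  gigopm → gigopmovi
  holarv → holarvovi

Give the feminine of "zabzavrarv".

kinvabusm and gigopm both end in -m yet inflect differently (kialnvabusm, gigopmovi), so the final letter is not what conditions the rule; the second-to-last letter is.
"zabzavrarv" has second-to-last letter 'r'. The one such stem in the data (holarv → holarvovi) adds -ovi, so the same rule applies.
The other pattern: stems whose second-to-last letter is 's' insert -al- after the first vowel.
So zabzavrarv → zabzavrarvovi.

zabzavrarvovi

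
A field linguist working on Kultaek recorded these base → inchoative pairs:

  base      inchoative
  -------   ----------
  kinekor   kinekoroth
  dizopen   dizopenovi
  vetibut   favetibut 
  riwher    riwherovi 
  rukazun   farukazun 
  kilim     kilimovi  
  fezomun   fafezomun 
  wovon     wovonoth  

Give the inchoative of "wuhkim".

wuhkimovi

wovon and fezomun both end in -n yet inflect differently (wovonoth, fafezomun), so the final letter is not what conditions the rule; the last vowel is.
"wuhkim" has last vowel 'i'. The one such stem in the data (kilim → kilimovi) adds -ovi, so the same rule applies.
So wuhkim → wuhkimovi.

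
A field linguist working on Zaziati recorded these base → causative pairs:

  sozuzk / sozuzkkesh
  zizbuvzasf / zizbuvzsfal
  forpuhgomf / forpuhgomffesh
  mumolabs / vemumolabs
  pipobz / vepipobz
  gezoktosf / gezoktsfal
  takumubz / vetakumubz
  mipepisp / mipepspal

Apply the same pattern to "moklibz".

zizbuvzasf and forpuhgomf both end in -f yet inflect differently (zizbuvzsfal, forpuhgomffesh), so the final letter is not what conditions the rule; the second-to-last letter is.
"moklibz" has second-to-last letter 'b'. The stems whose second-to-last letter is 'b' (mumolabs → vemumolabs, takumubz → vetakumubz, pipobz → vepipobz) add the prefix ve-.
So moklibz → vemoklibz.

vemoklibz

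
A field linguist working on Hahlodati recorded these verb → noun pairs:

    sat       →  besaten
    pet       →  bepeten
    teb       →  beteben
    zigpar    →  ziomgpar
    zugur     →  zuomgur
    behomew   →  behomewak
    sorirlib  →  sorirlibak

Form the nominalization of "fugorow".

"fugorow" has 3 vowels. The stems with 3 vowels (behomew → behomewak, sorirlib → sorirlibak) add -ak.
The other patterns: stems with 1 vowel add be- … -en around the stem; stems with 2 vowels insert -om- after the first vowel.
So fugorow → fugorowak.

fugorowak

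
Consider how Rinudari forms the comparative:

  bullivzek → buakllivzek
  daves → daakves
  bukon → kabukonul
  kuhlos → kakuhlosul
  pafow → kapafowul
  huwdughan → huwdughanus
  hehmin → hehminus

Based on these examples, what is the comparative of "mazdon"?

kamazdonul

"mazdon" has last vowel 'o'. The stems whose last vowel is 'o' (bukon → kabukonul, kuhlos → kakuhlosul, pafow → kapafowul) add ka- … -ul around the stem.
So mazdon → kamazdonul.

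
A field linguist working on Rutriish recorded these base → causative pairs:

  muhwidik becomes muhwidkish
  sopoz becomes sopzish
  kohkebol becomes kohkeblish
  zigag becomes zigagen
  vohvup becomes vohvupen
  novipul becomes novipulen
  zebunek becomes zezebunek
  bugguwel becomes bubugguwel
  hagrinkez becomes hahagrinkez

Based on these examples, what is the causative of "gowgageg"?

gogowgageg

kohkebol and novipul both end in -l yet inflect differently (kohkeblish, novipulen), so the final letter is not what conditions the rule; the last vowel is.
"gowgageg" has last vowel 'e'. The stems whose last vowel is 'e' (zebunek → zezebunek, bugguwel → bubugguwel, hagrinkez → hahagrinkez) repeat the first consonant+vowel as a prefix.
So gowgageg → gogowgageg.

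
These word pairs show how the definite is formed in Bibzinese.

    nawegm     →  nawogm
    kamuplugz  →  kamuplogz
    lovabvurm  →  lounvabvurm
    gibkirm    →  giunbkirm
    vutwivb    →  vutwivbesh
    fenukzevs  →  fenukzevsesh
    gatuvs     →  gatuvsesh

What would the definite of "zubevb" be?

zubevbesh

nawegm and lovabvurm both end in -m yet inflect differently (nawogm, lounvabvurm), so the final letter is not what conditions the rule; the second-to-last letter is.
"zubevb" has second-to-last letter 'v'. The stems whose second-to-last letter is 'v' (vutwivb → vutwivbesh, fenukzevs → fenukzevsesh, gatuvs → gatuvsesh) add -esh.
The other patterns: stems whose second-to-last letter is 'g' change the last vowel to 'o'; stems whose second-to-last letter is 'r' insert -un- after the first vowel.
So zubevb → zubevbesh.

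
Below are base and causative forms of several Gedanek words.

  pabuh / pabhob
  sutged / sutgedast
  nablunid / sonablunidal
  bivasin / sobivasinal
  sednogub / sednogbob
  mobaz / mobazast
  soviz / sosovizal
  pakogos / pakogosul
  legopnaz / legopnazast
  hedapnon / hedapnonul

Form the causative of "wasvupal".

wasvupalast

"wasvupal" has last vowel 'a'. The stems whose last vowel is 'a' (legopnaz → legopnazast, mobaz → mobazast) add -ast.
The other patterns: stems whose last vowel is 'i' add so- … -al around the stem; stems whose last vowel is 'u' delete the last vowel and add -ob; stems whose last vowel is 'o' add -ul.
So wasvupal → wasvupalast.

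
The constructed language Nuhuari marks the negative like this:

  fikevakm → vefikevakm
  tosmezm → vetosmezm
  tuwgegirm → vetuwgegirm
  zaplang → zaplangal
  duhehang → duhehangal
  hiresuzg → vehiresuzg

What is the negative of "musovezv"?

duhehang and hiresuzg both end in -g yet inflect differently (duhehangal, vehiresuzg), so the final letter is not what conditions the rule; the second-to-last letter is.
"musovezv" has second-to-last letter 'z'. The stems whose second-to-last letter is 'z' (tosmezm → vetosmezm, hiresuzg → vehiresuzg) add the prefix ve-.
The other pattern: stems whose second-to-last letter is 'n' add -al.
So musovezv → vemusovezv.

vemusovezv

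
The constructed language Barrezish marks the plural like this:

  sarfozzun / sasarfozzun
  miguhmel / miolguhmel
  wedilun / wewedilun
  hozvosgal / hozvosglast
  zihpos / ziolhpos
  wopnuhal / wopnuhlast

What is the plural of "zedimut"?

zezedimut

miguhmel and hozvosgal both end in -l yet inflect differently (miolguhmel, hozvosglast), so the final letter is not what conditions the rule; the last vowel is.
"zedimut" has last vowel 'u'. The stems whose last vowel is 'u' (sarfozzun → sasarfozzun, wedilun → wewedilun) repeat the first consonant+vowel as a prefix.
The other patterns: stems whose last vowel is 'e' or 'o' insert -ol- after the first vowel; stems whose last vowel is 'a' delete the last vowel and add -ast.
So zedimut → zezedimut.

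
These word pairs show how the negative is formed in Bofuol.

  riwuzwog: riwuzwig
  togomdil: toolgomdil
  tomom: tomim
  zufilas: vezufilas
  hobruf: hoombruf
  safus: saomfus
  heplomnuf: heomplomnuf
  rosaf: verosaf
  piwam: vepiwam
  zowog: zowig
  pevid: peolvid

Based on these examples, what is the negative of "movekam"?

vemovekam

"movekam" has last vowel 'a'. The stems whose last vowel is 'a' (rosaf → verosaf, zufilas → vezufilas, piwam → vepiwam) add the prefix ve-.
The other patterns: stems whose last vowel is 'i' insert -ol- after the first vowel; stems whose last vowel is 'o' change the last vowel to 'i'; stems whose last vowel is 'u' insert -om- after the first vowel.
So movekam → vemovekam.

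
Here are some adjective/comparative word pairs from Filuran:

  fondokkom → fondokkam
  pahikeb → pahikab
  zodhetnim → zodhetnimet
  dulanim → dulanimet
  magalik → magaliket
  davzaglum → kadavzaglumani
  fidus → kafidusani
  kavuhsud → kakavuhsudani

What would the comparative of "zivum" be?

kazivumani

fondokkom and zodhetnim both end in -m yet inflect differently (fondokkam, zodhetnimet), so the final letter is not what conditions the rule; the last vowel is.
"zivum" has last vowel 'u'. The stems whose last vowel is 'u' (davzaglum → kadavzaglumani, fidus → kafidusani, kavuhsud → kakavuhsudani) add ka- … -ani around the stem.
The other patterns: stems whose last vowel is 'e' or 'o' change the last vowel to 'a'; stems whose last vowel is 'i' add -et.
So zivum → kazivumani.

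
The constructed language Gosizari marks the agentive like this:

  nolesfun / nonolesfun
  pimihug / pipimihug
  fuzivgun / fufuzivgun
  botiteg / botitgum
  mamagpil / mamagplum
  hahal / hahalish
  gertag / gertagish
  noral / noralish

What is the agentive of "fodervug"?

"fodervug" has last vowel 'u'. The stems whose last vowel is 'u' (nolesfun → nonolesfun, pimihug → pipimihug, fuzivgun → fufuzivgun) repeat the first consonant+vowel as a prefix.
So fodervug → fofodervug.

fofodervug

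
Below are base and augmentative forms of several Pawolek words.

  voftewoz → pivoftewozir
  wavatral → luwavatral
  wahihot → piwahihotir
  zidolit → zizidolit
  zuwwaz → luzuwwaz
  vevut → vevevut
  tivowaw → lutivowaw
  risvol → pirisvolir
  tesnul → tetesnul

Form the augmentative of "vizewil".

vivizewil

tesnul and wavatral both end in -l yet inflect differently (tetesnul, luwavatral), so the final letter is not what conditions the rule; the last vowel is.
"vizewil" has last vowel 'i'. The one such stem in the data (zidolit → zizidolit) repeats the first consonant+vowel as a prefix (as do tesnul, vevut), so the same rule applies.
So vizewil → vivizewil.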